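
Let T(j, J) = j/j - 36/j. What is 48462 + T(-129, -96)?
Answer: 2083921/43 ≈ 48463.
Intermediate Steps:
T(j, J) = 1 - 36/j
48462 + T(-129, -96) = 48462 + (-36 - 129)/(-129) = 48462 - 1/129*(-165) = 48462 + 55/43 = 2083921/43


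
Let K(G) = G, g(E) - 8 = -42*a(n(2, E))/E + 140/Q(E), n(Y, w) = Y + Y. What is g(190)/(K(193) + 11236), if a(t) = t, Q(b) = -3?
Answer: -11272/3257265 ≈ -0.0034606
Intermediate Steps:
n(Y, w) = 2*Y
g(E) = -116/3 - 168/E (g(E) = 8 + (-42*4/E + 140/(-3)) = 8 + (-42*4/E + 140*(-⅓)) = 8 + (-42*4/E - 140/3) = 8 + (-168/E - 140/3) = 8 + (-140/3 - 168/E) = -116/3 - 168/E)
g(190)/(K(193) + 11236) = (-116/3 - 168/190)/(193 + 11236) = (-116/3 - 168*1/190)/11429 = (-116/3 - 84/95)*(1/11429) = -11272/285*1/11429 = -11272/3257265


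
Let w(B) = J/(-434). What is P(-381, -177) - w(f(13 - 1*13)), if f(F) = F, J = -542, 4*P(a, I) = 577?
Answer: 124125/868 ≈ 143.00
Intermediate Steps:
P(a, I) = 577/4 (P(a, I) = (¼)*577 = 577/4)
w(B) = 271/217 (w(B) = -542/(-434) = -542*(-1/434) = 271/217)
P(-381, -177) - w(f(13 - 1*13)) = 577/4 - 1*271/217 = 577/4 - 271/217 = 124125/868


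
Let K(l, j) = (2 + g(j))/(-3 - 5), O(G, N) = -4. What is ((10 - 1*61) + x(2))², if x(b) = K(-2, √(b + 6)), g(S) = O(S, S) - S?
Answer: (203 - √2)²/16 ≈ 2539.8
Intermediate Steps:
g(S) = -4 - S
K(l, j) = ¼ + j/8 (K(l, j) = (2 + (-4 - j))/(-3 - 5) = (-2 - j)/(-8) = (-2 - j)*(-⅛) = ¼ + j/8)
x(b) = ¼ + √(6 + b)/8 (x(b) = ¼ + √(b + 6)/8 = ¼ + √(6 + b)/8)
((10 - 1*61) + x(2))² = ((10 - 1*61) + (¼ + √(6 + 2)/8))² = ((10 - 61) + (¼ + √8/8))² = (-51 + (¼ + (2*√2)/8))² = (-51 + (¼ + √2/4))² = (-203/4 + √2/4)²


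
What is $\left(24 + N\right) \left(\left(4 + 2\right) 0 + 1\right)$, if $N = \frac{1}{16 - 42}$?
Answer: $\frac{623}{26} \approx 23.962$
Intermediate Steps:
$N = - \frac{1}{26}$ ($N = \frac{1}{-26} = - \frac{1}{26} \approx -0.038462$)
$\left(24 + N\right) \left(\left(4 + 2\right) 0 + 1\right) = \left(24 - \frac{1}{26}\right) \left(\left(4 + 2\right) 0 + 1\right) = \frac{623 \left(6 \cdot 0 + 1\right)}{26} = \frac{623 \left(0 + 1\right)}{26} = \frac{623}{26} \cdot 1 = \frac{623}{26}$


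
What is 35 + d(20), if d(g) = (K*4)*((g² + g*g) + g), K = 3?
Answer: 9875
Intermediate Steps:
d(g) = 12*g + 24*g² (d(g) = (3*4)*((g² + g*g) + g) = 12*((g² + g²) + g) = 12*(2*g² + g) = 12*(g + 2*g²) = 12*g + 24*g²)
35 + d(20) = 35 + 12*20*(1 + 2*20) = 35 + 12*20*(1 + 40) = 35 + 12*20*41 = 35 + 9840 = 9875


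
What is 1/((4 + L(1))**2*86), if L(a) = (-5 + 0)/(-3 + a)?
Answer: 2/7267 ≈ 0.00027522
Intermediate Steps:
L(a) = -5/(-3 + a)
1/((4 + L(1))**2*86) = 1/((4 - 5/(-3 + 1))**2*86) = 1/((4 - 5/(-2))**2*86) = 1/((4 - 5*(-1/2))**2*86) = 1/((4 + 5/2)**2*86) = 1/((13/2)**2*86) = 1/((169/4)*86) = 1/(7267/2) = 2/7267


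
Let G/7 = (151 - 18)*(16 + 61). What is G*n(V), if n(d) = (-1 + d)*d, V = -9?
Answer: 6451830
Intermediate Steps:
n(d) = d*(-1 + d)
G = 71687 (G = 7*((151 - 18)*(16 + 61)) = 7*(133*77) = 7*10241 = 71687)
G*n(V) = 71687*(-9*(-1 - 9)) = 71687*(-9*(-10)) = 71687*90 = 6451830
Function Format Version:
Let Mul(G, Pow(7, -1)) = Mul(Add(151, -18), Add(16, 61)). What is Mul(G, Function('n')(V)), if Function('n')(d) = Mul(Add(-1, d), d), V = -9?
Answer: 6451830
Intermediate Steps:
Function('n')(d) = Mul(d, Add(-1, d))
G = 71687 (G = Mul(7, Mul(Add(151, -18), Add(16, 61))) = Mul(7, Mul(133, 77)) = Mul(7, 10241) = 71687)
Mul(G, Function('n')(V)) = Mul(71687, Mul(-9, Add(-1, -9))) = Mul(71687, Mul(-9, -10)) = Mul(71687, 90) = 6451830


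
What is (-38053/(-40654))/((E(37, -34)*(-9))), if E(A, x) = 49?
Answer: -38053/17928414 ≈ -0.0021225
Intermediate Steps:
(-38053/(-40654))/((E(37, -34)*(-9))) = (-38053/(-40654))/((49*(-9))) = -38053*(-1/40654)/(-441) = (38053/40654)*(-1/441) = -38053/17928414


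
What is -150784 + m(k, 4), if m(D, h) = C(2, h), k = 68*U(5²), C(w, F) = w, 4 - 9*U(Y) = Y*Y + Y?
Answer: -150782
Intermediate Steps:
U(Y) = 4/9 - Y/9 - Y²/9 (U(Y) = 4/9 - (Y*Y + Y)/9 = 4/9 - (Y² + Y)/9 = 4/9 - (Y + Y²)/9 = 4/9 + (-Y/9 - Y²/9) = 4/9 - Y/9 - Y²/9)
k = -43928/9 (k = 68*(4/9 - ⅑*5² - (5²)²/9) = 68*(4/9 - ⅑*25 - ⅑*25²) = 68*(4/9 - 25/9 - ⅑*625) = 68*(4/9 - 25/9 - 625/9) = 68*(-646/9) = -43928/9 ≈ -4880.9)
m(D, h) = 2
-150784 + m(k, 4) = -150784 + 2 = -150782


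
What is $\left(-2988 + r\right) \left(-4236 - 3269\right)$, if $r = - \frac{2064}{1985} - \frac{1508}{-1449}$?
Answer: $\frac{12900010041176}{575253} \approx 2.2425 \cdot 10^{7}$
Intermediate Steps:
$r = \frac{2644}{2876265}$ ($r = \left(-2064\right) \frac{1}{1985} - - \frac{1508}{1449} = - \frac{2064}{1985} + \frac{1508}{1449} = \frac{2644}{2876265} \approx 0.00091925$)
$\left(-2988 + r\right) \left(-4236 - 3269\right) = \left(-2988 + \frac{2644}{2876265}\right) \left(-4236 - 3269\right) = \left(- \frac{8594277176}{2876265}\right) \left(-7505\right) = \frac{12900010041176}{575253}$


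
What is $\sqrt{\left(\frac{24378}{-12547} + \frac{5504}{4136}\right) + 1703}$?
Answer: $\frac{\sqrt{71634030174039993}}{6486799} \approx 41.26$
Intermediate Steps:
$\sqrt{\left(\frac{24378}{-12547} + \frac{5504}{4136}\right) + 1703} = \sqrt{\left(24378 \left(- \frac{1}{12547}\right) + 5504 \cdot \frac{1}{4136}\right) + 1703} = \sqrt{\left(- \frac{24378}{12547} + \frac{688}{517}\right) + 1703} = \sqrt{- \frac{3971090}{6486799} + 1703} = \sqrt{\frac{11043047607}{6486799}} = \frac{\sqrt{71634030174039993}}{6486799}$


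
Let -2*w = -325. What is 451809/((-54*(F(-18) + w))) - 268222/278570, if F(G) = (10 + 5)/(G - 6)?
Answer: -1139600255/21644889 ≈ -52.650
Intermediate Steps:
w = 325/2 (w = -½*(-325) = 325/2 ≈ 162.50)
F(G) = 15/(-6 + G)
451809/((-54*(F(-18) + w))) - 268222/278570 = 451809/((-54*(15/(-6 - 18) + 325/2))) - 268222/278570 = 451809/((-54*(15/(-24) + 325/2))) - 268222*1/278570 = 451809/((-54*(15*(-1/24) + 325/2))) - 134111/139285 = 451809/((-54*(-5/8 + 325/2))) - 134111/139285 = 451809/((-54*1295/8)) - 134111/139285 = 451809/(-34965/4) - 134111/139285 = 451809*(-4/34965) - 134111/139285 = -200804/3885 - 134111/139285 = -1139600255/21644889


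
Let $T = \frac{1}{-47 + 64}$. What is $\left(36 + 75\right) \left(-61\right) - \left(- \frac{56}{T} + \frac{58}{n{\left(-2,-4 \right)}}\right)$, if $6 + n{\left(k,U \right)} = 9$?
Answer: $- \frac{17515}{3} \approx -5838.3$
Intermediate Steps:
$n{\left(k,U \right)} = 3$ ($n{\left(k,U \right)} = -6 + 9 = 3$)
$T = \frac{1}{17} \approx 0.058824$
$\left(36 + 75\right) \left(-61\right) - \left(- \frac{56}{T} + \frac{58}{n{\left(-2,-4 \right)}}\right) = \left(36 + 75\right) \left(-61\right) + \left(- \frac{58}{3} + 56 \frac{1}{\frac{1}{17}}\right) = 111 \left(-61\right) + \left(\left(-58\right) \frac{1}{3} + 56 \cdot 17\right) = -6771 + \left(- \frac{58}{3} + 952\right) = -6771 + \frac{2798}{3} = - \frac{17515}{3}$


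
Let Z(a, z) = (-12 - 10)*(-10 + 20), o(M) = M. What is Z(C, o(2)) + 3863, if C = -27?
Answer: 3643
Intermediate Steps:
Z(a, z) = -220 (Z(a, z) = -22*10 = -220)
Z(C, o(2)) + 3863 = -220 + 3863 = 3643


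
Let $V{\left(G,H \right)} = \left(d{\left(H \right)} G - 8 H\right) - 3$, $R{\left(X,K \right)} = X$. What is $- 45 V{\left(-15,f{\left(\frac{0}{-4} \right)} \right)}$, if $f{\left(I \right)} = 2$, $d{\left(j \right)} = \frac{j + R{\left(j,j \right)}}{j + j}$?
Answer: $1530$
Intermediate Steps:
$d{\left(j \right)} = 1$ ($d{\left(j \right)} = \frac{j + j}{j + j} = \frac{2 j}{2 j} = 2 j \frac{1}{2 j} = 1$)
$V{\left(G,H \right)} = -3 + G - 8 H$ ($V{\left(G,H \right)} = \left(1 G - 8 H\right) - 3 = \left(G - 8 H\right) - 3 = -3 + G - 8 H$)
$- 45 V{\left(-15,f{\left(\frac{0}{-4} \right)} \right)} = - 45 \left(-3 - 15 - 16\right) = \left(-45\right) \left(-34\right) = 1530$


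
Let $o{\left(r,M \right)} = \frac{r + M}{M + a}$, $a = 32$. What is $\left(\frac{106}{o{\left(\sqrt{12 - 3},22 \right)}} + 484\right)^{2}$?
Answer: $\frac{317694976}{625} \approx 5.0831 \cdot 10^{5}$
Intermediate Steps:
$o{\left(r,M \right)} = \frac{M + r}{32 + M}$ ($o{\left(r,M \right)} = \frac{r + M}{M + 32} = \frac{M + r}{32 + M}$)
$\left(\frac{106}{o{\left(\sqrt{12 - 3},22 \right)}} + 484\right)^{2} = \left(\frac{106}{\frac{1}{32 + 22} \left(22 + \sqrt{12 - 3}\right)} + 484\right)^{2} = \left(\frac{106}{\frac{1}{54} \left(22 + \sqrt{9}\right)} + 484\right)^{2} = \left(\frac{106}{\frac{1}{54} \left(22 + 3\right)} + 484\right)^{2} = \left(\frac{106}{\frac{1}{54} \cdot 25} + 484\right)^{2} = \left(\frac{106}{\frac{25}{54}} + 484\right)^{2} = \left(106 \cdot \frac{54}{25} + 484\right)^{2} = \left(\frac{5724}{25} + 484\right)^{2} = \left(\frac{17824}{25}\right)^{2} = \frac{317694976}{625}$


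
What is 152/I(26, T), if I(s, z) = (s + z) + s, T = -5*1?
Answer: 152/47 ≈ 3.2340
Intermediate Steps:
T = -5
I(s, z) = z + 2*s
152/I(26, T) = 152/(-5 + 2*26) = 152/(-5 + 52) = 152/47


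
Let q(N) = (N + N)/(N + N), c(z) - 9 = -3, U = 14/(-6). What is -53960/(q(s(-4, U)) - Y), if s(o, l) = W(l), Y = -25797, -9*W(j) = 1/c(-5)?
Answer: -26980/12899 ≈ -2.0916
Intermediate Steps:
U = -7/3 (U = 14*(-1/6) = -7/3 ≈ -2.3333)
c(z) = 6 (c(z) = 9 - 3 = 6)
W(j) = -1/54 (W(j) = -1/9/6 = -1/9*1/6 = -1/54)
s(o, l) = -1/54
q(N) = 1 (q(N) = (2*N)/((2*N)) = (2*N)*(1/(2*N)) = 1)
-53960/(q(s(-4, U)) - Y) = -53960/(1 - 1*(-25797)) = -53960/(1 + 25797) = -53960/25798 = -53960*1/25798 = -26980/12899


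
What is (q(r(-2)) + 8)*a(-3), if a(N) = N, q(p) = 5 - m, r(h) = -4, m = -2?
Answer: -45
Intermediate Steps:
q(p) = 7 (q(p) = 5 - 1*(-2) = 5 + 2 = 7)
(q(r(-2)) + 8)*a(-3) = (7 + 8)*(-3) = 15*(-3) = -45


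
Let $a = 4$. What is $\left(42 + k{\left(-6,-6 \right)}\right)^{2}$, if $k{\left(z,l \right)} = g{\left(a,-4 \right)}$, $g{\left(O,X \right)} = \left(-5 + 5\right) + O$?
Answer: $2116$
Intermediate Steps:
$g{\left(O,X \right)} = O$ ($g{\left(O,X \right)} = 0 + O = O$)
$k{\left(z,l \right)} = 4$
$\left(42 + k{\left(-6,-6 \right)}\right)^{2} = \left(42 + 4\right)^{2} = 46^{2} = 2116$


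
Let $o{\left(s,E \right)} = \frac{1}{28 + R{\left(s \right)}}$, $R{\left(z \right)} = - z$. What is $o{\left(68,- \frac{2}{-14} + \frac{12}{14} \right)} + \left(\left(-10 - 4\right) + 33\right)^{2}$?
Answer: $\frac{14439}{40} \approx 360.98$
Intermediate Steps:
$o{\left(s,E \right)} = \frac{1}{28 - s}$
$o{\left(68,- \frac{2}{-14} + \frac{12}{14} \right)} + \left(\left(-10 - 4\right) + 33\right)^{2} = - \frac{1}{-28 + 68} + \left(\left(-10 - 4\right) + 33\right)^{2} = - \frac{1}{40} + \left(-14 + 33\right)^{2} = \left(-1\right) \frac{1}{40} + 19^{2} = - \frac{1}{40} + 361 = \frac{14439}{40}$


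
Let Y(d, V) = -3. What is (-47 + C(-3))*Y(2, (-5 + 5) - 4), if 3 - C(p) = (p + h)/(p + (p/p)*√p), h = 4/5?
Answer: 2673/20 + 11*I*√3/20 ≈ 133.65 + 0.95263*I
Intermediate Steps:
h = ⅘ (h = 4*(⅕) = ⅘ ≈ 0.80000)
C(p) = 3 - (⅘ + p)/(p + √p) (C(p) = 3 - (p + ⅘)/(p + (p/p)*√p) = 3 - (⅘ + p)/(p + 1*√p) = 3 - (⅘ + p)/(p + √p))
(-47 + C(-3))*Y(2, (-5 + 5) - 4) = (-47 + (2*(-3)² + 3*(-3)^(3/2) - ⅘*(-3))/((-3)² + (-3)^(3/2)))*(-3) = (-47 + (2*9 + 3*(-3*I*√3) + 12/5)/(9 - 3*I*√3))*(-3) = (-47 + (18 - 9*I*√3 + 12/5)/(9 - 3*I*√3))*(-3) = (-47 + (102/5 - 9*I*√3)/(9 - 3*I*√3))*(-3) = 141 - 3*(102/5 - 9*I*√3)/(9 - 3*I*√3)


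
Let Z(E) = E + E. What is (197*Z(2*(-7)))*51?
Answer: -281316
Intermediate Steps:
Z(E) = 2*E
(197*Z(2*(-7)))*51 = (197*(2*(2*(-7))))*51 = (197*(2*(-14)))*51 = (197*(-28))*51 = -5516*51 = -281316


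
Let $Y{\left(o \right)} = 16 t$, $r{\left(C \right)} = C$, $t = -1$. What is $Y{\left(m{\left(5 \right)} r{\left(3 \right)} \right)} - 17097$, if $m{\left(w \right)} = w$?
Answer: $-17113$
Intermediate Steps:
$Y{\left(o \right)} = -16$ ($Y{\left(o \right)} = 16 \left(-1\right) = -16$)
$Y{\left(m{\left(5 \right)} r{\left(3 \right)} \right)} - 17097 = -16 - 17097 = -17113$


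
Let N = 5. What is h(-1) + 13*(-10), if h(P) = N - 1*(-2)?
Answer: -123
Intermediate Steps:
h(P) = 7 (h(P) = 5 - 1*(-2) = 5 + 2 = 7)
h(-1) + 13*(-10) = 7 + 13*(-10) = 7 - 130 = -123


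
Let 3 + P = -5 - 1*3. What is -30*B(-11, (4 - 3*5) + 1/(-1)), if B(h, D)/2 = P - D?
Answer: -60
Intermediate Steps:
P = -11 (P = -3 + (-5 - 1*3) = -3 + (-5 - 3) = -3 - 8 = -11)
B(h, D) = -22 - 2*D (B(h, D) = 2*(-11 - D) = -22 - 2*D)
-30*B(-11, (4 - 3*5) + 1/(-1)) = -30*(-22 - 2*((4 - 3*5) + 1/(-1))) = -30*(-22 - 2*((4 - 15) + 1*(-1))) = -30*(-22 - 2*(-11 - 1)) = -30*(-22 - 2*(-12)) = -30*(-22 + 24) = -30*2 = -60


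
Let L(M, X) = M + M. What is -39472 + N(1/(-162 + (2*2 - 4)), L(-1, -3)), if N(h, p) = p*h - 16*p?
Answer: -3194639/81 ≈ -39440.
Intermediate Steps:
L(M, X) = 2*M
N(h, p) = -16*p + h*p (N(h, p) = h*p - 16*p = -16*p + h*p)
-39472 + N(1/(-162 + (2*2 - 4)), L(-1, -3)) = -39472 + (2*(-1))*(-16 + 1/(-162 + (2*2 - 4))) = -39472 - 2*(-16 + 1/(-162 + (4 - 4))) = -39472 - 2*(-16 + 1/(-162 + 0)) = -39472 - 2*(-16 + 1/(-162)) = -39472 - 2*(-16 - 1/162) = -39472 - 2*(-2593/162) = -39472 + 2593/81 = -3194639/81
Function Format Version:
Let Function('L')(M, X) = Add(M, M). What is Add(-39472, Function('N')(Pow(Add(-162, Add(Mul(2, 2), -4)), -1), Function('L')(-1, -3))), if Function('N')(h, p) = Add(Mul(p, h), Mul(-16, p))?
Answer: Rational(-3194639, 81) ≈ -39440.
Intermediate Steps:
Function('L')(M, X) = Mul(2, M)
Function('N')(h, p) = Add(Mul(-16, p), Mul(h, p)) (Function('N')(h, p) = Add(Mul(h, p), Mul(-16, p)) = Add(Mul(-16, p), Mul(h, p)))
Add(-39472, Function('N')(Pow(Add(-162, Add(Mul(2, 2), -4)), -1), Function('L')(-1, -3))) = Add(-39472, Mul(Mul(2, -1), Add(-16, Pow(Add(-162, Add(Mul(2, 2), -4)), -1)))) = Add(-39472, Mul(-2, Add(-16, Pow(Add(-162, Add(4, -4)), -1)))) = Add(-39472, Mul(-2, Add(-16, Pow(Add(-162, 0), -1)))) = Add(-39472, Mul(-2, Add(-16, Pow(-162, -1)))) = Add(-39472, Mul(-2, Add(-16, Rational(-1, 162)))) = Add(-39472, Mul(-2, Rational(-2593, 162))) = Add(-39472, Rational(2593, 81)) = Rational(-3194639, 81)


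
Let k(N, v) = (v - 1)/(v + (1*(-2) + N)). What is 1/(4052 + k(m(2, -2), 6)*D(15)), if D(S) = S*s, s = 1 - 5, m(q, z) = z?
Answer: 1/3902 ≈ 0.00025628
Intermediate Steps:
s = -4
D(S) = -4*S (D(S) = S*(-4) = -4*S)
k(N, v) = (-1 + v)/(-2 + N + v) (k(N, v) = (-1 + v)/(v + (-2 + N)) = (-1 + v)/(-2 + N + v))
1/(4052 + k(m(2, -2), 6)*D(15)) = 1/(4052 + ((-1 + 6)/(-2 - 2 + 6))*(-4*15)) = 1/(4052 + (5/2)*(-60)) = 1/(4052 - 150) = 1/3902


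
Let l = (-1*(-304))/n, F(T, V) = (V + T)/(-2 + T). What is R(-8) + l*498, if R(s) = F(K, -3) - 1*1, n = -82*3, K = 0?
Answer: -50423/82 ≈ -614.92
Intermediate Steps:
n = -246
F(T, V) = (T + V)/(-2 + T)
l = -152/123 (l = -1*(-304)/(-246) = 304*(-1/246) = -152/123 ≈ -1.2358)
R(s) = 1/2 (R(s) = (0 - 3)/(-2 + 0) - 1*1 = -3/(-2) - 1 = -1/2*(-3) - 1 = 3/2 - 1 = 1/2)
R(-8) + l*498 = 1/2 - 152/123*498 = 1/2 - 25232/41 = -50423/82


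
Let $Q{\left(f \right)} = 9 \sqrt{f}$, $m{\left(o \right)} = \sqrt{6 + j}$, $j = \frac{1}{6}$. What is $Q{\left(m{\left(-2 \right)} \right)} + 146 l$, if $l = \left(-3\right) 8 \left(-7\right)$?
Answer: $24528 + \frac{3 \cdot 6^{\frac{3}{4}} \sqrt[4]{37}}{2} \approx 24542.0$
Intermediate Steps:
$j = \frac{1}{6} \approx 0.16667$
$m{\left(o \right)} = \frac{\sqrt{222}}{6}$ ($m{\left(o \right)} = \sqrt{6 + \frac{1}{6}} = \sqrt{\frac{37}{6}} = \frac{\sqrt{222}}{6}$)
$l = 168$ ($l = \left(-24\right) \left(-7\right) = 168$)
$Q{\left(m{\left(-2 \right)} \right)} + 146 l = 9 \sqrt{\frac{\sqrt{222}}{6}} + 146 \cdot 168 = 9 \frac{6^{\frac{3}{4}} \sqrt[4]{37}}{6} + 24528 = \frac{3 \cdot 6^{\frac{3}{4}} \sqrt[4]{37}}{2} + 24528 = 24528 + \frac{3 \cdot 6^{\frac{3}{4}} \sqrt[4]{37}}{2}$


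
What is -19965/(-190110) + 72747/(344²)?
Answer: 539750347/749895232 ≈ 0.71977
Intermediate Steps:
-19965/(-190110) + 72747/(344²) = -19965*(-1/190110) + 72747/118336 = 1331/12674 + 72747*(1/118336) = 1331/12674 + 72747/118336 = 539750347/749895232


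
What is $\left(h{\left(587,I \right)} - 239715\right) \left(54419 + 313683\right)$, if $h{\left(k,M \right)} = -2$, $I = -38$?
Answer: $-88240307134$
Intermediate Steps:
$\left(h{\left(587,I \right)} - 239715\right) \left(54419 + 313683\right) = \left(-2 - 239715\right) \left(54419 + 313683\right) = \left(-239717\right) 368102 = -88240307134$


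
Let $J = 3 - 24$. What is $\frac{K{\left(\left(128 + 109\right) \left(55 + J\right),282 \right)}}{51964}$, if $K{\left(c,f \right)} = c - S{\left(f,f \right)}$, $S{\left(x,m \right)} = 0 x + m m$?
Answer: $- \frac{35733}{25982} \approx -1.3753$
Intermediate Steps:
$S{\left(x,m \right)} = m^{2}$ ($S{\left(x,m \right)} = 0 + m^{2} = m^{2}$)
$J = -21$ ($J = 3 - 24 = -21$)
$K{\left(c,f \right)} = c - f^{2}$
$\frac{K{\left(\left(128 + 109\right) \left(55 + J\right),282 \right)}}{51964} = \frac{\left(128 + 109\right) \left(55 - 21\right) - 282^{2}}{51964} = \left(237 \cdot 34 - 79524\right) \frac{1}{51964} = \left(8058 - 79524\right) \frac{1}{51964} = \left(-71466\right) \frac{1}{51964} = - \frac{35733}{25982}$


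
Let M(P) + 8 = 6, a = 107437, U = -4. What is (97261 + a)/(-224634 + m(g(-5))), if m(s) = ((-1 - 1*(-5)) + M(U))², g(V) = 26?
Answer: -102349/112315 ≈ -0.91127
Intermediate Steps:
M(P) = -2 (M(P) = -8 + 6 = -2)
m(s) = 4 (m(s) = ((-1 - 1*(-5)) - 2)² = ((-1 + 5) - 2)² = (4 - 2)² = 2² = 4)
(97261 + a)/(-224634 + m(g(-5))) = (97261 + 107437)/(-224634 + 4) = 204698/(-224630) = 204698*(-1/224630) = -102349/112315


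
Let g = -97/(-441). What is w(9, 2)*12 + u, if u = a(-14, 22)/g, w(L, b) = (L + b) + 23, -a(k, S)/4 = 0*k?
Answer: 408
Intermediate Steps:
g = 97/441 (g = -97*(-1/441) = 97/441 ≈ 0.21995)
a(k, S) = 0 (a(k, S) = -0*k = -4*0 = 0)
w(L, b) = 23 + L + b
u = 0 (u = 0/(97/441) = 0*(441/97) = 0)
w(9, 2)*12 + u = (23 + 9 + 2)*12 + 0 = 34*12 + 0 = 408 + 0 = 408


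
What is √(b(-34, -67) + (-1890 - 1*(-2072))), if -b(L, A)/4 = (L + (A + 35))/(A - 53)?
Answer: √4495/5 ≈ 13.409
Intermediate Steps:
b(L, A) = -4*(35 + A + L)/(-53 + A) (b(L, A) = -4*(L + (A + 35))/(A - 53) = -4*(L + (35 + A))/(-53 + A) = -4*(35 + A + L)/(-53 + A))
√(b(-34, -67) + (-1890 - 1*(-2072))) = √(4*(-35 - 1*(-67) - 1*(-34))/(-53 - 67) + (-1890 - 1*(-2072))) = √(4*(-35 + 67 + 34)/(-120) + (-1890 + 2072)) = √(4*(-1/120)*66 + 182) = √(-11/5 + 182) = √(899/5) = √4495/5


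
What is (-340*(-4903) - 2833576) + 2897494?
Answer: 1730938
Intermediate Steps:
(-340*(-4903) - 2833576) + 2897494 = (1667020 - 2833576) + 2897494 = -1166556 + 2897494 = 1730938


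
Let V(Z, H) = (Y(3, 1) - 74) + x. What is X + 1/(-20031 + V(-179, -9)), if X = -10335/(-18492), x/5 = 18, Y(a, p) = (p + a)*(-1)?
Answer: 68959291/123397116 ≈ 0.55884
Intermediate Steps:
Y(a, p) = -a - p (Y(a, p) = (a + p)*(-1) = -a - p)
x = 90 (x = 5*18 = 90)
V(Z, H) = 12 (V(Z, H) = ((-1*3 - 1*1) - 74) + 90 = ((-3 - 1) - 74) + 90 = (-4 - 74) + 90 = -78 + 90 = 12)
X = 3445/6164 (X = -10335*(-1/18492) = 3445/6164 ≈ 0.55889)
X + 1/(-20031 + V(-179, -9)) = 3445/6164 + 1/(-20031 + 12) = 3445/6164 + 1/(-20019) = 3445/6164 - 1/20019 = 68959291/123397116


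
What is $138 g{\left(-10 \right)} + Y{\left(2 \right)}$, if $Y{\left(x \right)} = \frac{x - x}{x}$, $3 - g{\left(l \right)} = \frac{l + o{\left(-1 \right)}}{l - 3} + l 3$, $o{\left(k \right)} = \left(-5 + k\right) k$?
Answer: $\frac{58650}{13} \approx 4511.5$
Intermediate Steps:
$o{\left(k \right)} = k \left(-5 + k\right)$
$g{\left(l \right)} = 3 - 3 l - \frac{6 + l}{-3 + l}$ ($g{\left(l \right)} = 3 - \left(\frac{l - \left(-5 - 1\right)}{l - 3} + l 3\right) = 3 - \left(\frac{l - -6}{-3 + l} + 3 l\right) = 3 - \left(\frac{l + 6}{-3 + l} + 3 l\right) = 3 - \left(\frac{6 + l}{-3 + l} + 3 l\right) = 3 - \left(3 l + \frac{6 + l}{-3 + l}\right) = 3 - 3 l - \frac{6 + l}{-3 + l}$)
$Y{\left(x \right)} = 0$ ($Y{\left(x \right)} = \frac{0}{x} = 0$)
$138 g{\left(-10 \right)} + Y{\left(2 \right)} = 138 \frac{-15 - 3 \left(-10\right)^{2} + 11 \left(-10\right)}{-3 - 10} + 0 = 138 \frac{-15 - 300 - 110}{-13} + 0 = 138 \left(- \frac{-15 - 300 - 110}{13}\right) + 0 = 138 \left(\left(- \frac{1}{13}\right) \left(-425\right)\right) + 0 = 138 \cdot \frac{425}{13} + 0 = \frac{58650}{13} + 0 = \frac{58650}{13}$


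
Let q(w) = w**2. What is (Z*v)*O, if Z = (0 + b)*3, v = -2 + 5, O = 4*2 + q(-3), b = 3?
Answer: 459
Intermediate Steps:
O = 17 (O = 4*2 + (-3)**2 = 8 + 9 = 17)
v = 3
Z = 9 (Z = (0 + 3)*3 = 3*3 = 9)
(Z*v)*O = (9*3)*17 = 27*17 = 459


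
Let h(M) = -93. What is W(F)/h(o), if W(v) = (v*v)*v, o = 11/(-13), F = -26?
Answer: 17576/93 ≈ 188.99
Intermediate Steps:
o = -11/13 (o = 11*(-1/13) = -11/13 ≈ -0.84615)
W(v) = v³ (W(v) = v²*v = v³)
W(F)/h(o) = (-26)³/(-93) = -17576*(-1/93) = 17576/93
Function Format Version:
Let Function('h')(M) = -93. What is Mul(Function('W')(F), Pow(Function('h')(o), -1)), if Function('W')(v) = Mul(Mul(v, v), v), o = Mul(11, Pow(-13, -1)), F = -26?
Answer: Rational(17576, 93) ≈ 188.99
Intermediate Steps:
o = Rational(-11, 13) (o = Mul(11, Rational(-1, 13)) = Rational(-11, 13) ≈ -0.84615)
Function('W')(v) = Pow(v, 3) (Function('W')(v) = Mul(Pow(v, 2), v) = Pow(v, 3))
Mul(Function('W')(F), Pow(Function('h')(o), -1)) = Mul(Pow(-26, 3), Pow(-93, -1)) = Mul(-17576, Rational(-1, 93)) = Rational(17576, 93)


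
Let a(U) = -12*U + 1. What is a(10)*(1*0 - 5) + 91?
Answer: 686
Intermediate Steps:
a(U) = 1 - 12*U
a(10)*(1*0 - 5) + 91 = (1 - 12*10)*(1*0 - 5) + 91 = (1 - 120)*(0 - 5) + 91 = -119*(-5) + 91 = 595 + 91 = 686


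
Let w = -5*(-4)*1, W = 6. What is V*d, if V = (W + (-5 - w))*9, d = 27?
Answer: -4617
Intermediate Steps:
w = 20 (w = 20*1 = 20)
V = -171 (V = (6 + (-5 - 1*20))*9 = (6 + (-5 - 20))*9 = (6 - 25)*9 = -19*9 = -171)
V*d = -171*27 = -4617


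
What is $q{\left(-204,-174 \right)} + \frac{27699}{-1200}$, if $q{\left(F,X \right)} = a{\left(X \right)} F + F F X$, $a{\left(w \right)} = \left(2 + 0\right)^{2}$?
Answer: $- \frac{2896809233}{400} \approx -7.242 \cdot 10^{6}$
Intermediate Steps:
$a{\left(w \right)} = 4$ ($a{\left(w \right)} = 2^{2} = 4$)
$q{\left(F,X \right)} = 4 F + X F^{2}$ ($q{\left(F,X \right)} = 4 F + F F X = 4 F + F^{2} X = 4 F + X F^{2}$)
$q{\left(-204,-174 \right)} + \frac{27699}{-1200} = - 204 \left(4 - -35496\right) + \frac{27699}{-1200} = - 204 \left(4 + 35496\right) + 27699 \left(- \frac{1}{1200}\right) = \left(-204\right) 35500 - \frac{9233}{400} = -7242000 - \frac{9233}{400} = - \frac{2896809233}{400}$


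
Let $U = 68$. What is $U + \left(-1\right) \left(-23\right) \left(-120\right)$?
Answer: $-2692$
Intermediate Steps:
$U + \left(-1\right) \left(-23\right) \left(-120\right) = 68 + \left(-1\right) \left(-23\right) \left(-120\right) = 68 + 23 \left(-120\right) = 68 - 2760 = -2692$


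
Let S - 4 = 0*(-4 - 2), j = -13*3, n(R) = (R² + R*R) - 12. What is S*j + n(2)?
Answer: -160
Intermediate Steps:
n(R) = -12 + 2*R² (n(R) = (R² + R²) - 12 = 2*R² - 12 = -12 + 2*R²)
j = -39
S = 4 (S = 4 + 0*(-4 - 2) = 4 + 0*(-6) = 4 + 0 = 4)
S*j + n(2) = 4*(-39) + (-12 + 2*2²) = -156 + (-12 + 2*4) = -156 + (-12 + 8) = -156 - 4 = -160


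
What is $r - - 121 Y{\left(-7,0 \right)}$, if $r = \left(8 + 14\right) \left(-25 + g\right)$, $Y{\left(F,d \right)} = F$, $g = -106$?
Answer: $-3729$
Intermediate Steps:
$r = -2882$ ($r = \left(8 + 14\right) \left(-25 - 106\right) = 22 \left(-131\right) = -2882$)
$r - - 121 Y{\left(-7,0 \right)} = -2882 - \left(-121\right) \left(-7\right) = -2882 - 847 = -3729$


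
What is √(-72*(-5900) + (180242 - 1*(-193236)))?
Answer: √798278 ≈ 893.46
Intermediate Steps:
√(-72*(-5900) + (180242 - 1*(-193236))) = √(424800 + (180242 + 193236)) = √(424800 + 373478) = √798278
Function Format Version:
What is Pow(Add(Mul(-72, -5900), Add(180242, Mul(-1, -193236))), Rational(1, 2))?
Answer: Pow(798278, Rational(1, 2)) ≈ 893.46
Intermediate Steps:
Pow(Add(Mul(-72, -5900), Add(180242, Mul(-1, -193236))), Rational(1, 2)) = Pow(Add(424800, Add(180242, 193236)), Rational(1, 2)) = Pow(Add(424800, 373478), Rational(1, 2)) = Pow(798278, Rational(1, 2))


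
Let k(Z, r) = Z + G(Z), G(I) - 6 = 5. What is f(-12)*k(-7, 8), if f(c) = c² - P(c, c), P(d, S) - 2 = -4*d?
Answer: 376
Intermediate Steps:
P(d, S) = 2 - 4*d
G(I) = 11 (G(I) = 6 + 5 = 11)
k(Z, r) = 11 + Z (k(Z, r) = Z + 11 = 11 + Z)
f(c) = -2 + c² + 4*c (f(c) = c² - (2 - 4*c) = c² + (-2 + 4*c) = -2 + c² + 4*c)
f(-12)*k(-7, 8) = (-2 + (-12)² + 4*(-12))*(11 - 7) = (-2 + 144 - 48)*4 = 94*4 = 376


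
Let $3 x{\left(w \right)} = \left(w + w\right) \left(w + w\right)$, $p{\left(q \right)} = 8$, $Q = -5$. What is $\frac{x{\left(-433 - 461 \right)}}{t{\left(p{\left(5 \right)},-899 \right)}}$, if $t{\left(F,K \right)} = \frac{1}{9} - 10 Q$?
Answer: $\frac{9590832}{451} \approx 21266.0$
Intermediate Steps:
$x{\left(w \right)} = \frac{4 w^{2}}{3}$ ($x{\left(w \right)} = \frac{\left(w + w\right) \left(w + w\right)}{3} = \frac{2 w 2 w}{3} = \frac{4 w^{2}}{3}$)
$t{\left(F,K \right)} = \frac{451}{9}$ ($t{\left(F,K \right)} = \frac{1}{9} - -50 = \frac{1}{9} + 50 = \frac{451}{9}$)
$\frac{x{\left(-433 - 461 \right)}}{t{\left(p{\left(5 \right)},-899 \right)}} = \frac{\frac{4}{3} \left(-433 - 461\right)^{2}}{\frac{451}{9}} = \frac{4 \left(-894\right)^{2}}{3} \cdot \frac{9}{451} = \frac{4}{3} \cdot 799236 \cdot \frac{9}{451} = 1065648 \cdot \frac{9}{451} = \frac{9590832}{451}$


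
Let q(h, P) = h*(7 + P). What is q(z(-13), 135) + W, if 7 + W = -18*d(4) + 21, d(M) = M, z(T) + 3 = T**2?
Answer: 23514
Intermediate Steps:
z(T) = -3 + T**2
W = -58 (W = -7 + (-18*4 + 21) = -7 + (-72 + 21) = -7 - 51 = -58)
q(z(-13), 135) + W = (-3 + (-13)**2)*(7 + 135) - 58 = (-3 + 169)*142 - 58 = 166*142 - 58 = 23572 - 58 = 23514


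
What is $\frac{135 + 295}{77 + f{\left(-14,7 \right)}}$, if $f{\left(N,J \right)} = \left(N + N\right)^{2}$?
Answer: $\frac{430}{861} \approx 0.49942$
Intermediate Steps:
$f{\left(N,J \right)} = 4 N^{2}$ ($f{\left(N,J \right)} = \left(2 N\right)^{2} = 4 N^{2}$)
$\frac{135 + 295}{77 + f{\left(-14,7 \right)}} = \frac{135 + 295}{77 + 4 \left(-14\right)^{2}} = \frac{430}{77 + 4 \cdot 196} = \frac{430}{77 + 784} = \frac{430}{861}$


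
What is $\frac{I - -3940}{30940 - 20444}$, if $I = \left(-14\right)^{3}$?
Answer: $\frac{299}{2624} \approx 0.11395$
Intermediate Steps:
$I = -2744$
$\frac{I - -3940}{30940 - 20444} = \frac{-2744 - -3940}{30940 - 20444} = \frac{-2744 + \left(-11724 + 15664\right)}{10496} = \left(-2744 + 3940\right) \frac{1}{10496} = 1196 \cdot \frac{1}{10496} = \frac{299}{2624}$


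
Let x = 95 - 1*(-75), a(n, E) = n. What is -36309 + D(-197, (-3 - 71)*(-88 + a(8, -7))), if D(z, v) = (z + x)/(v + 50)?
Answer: -72254919/1990 ≈ -36309.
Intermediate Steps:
x = 170 (x = 95 + 75 = 170)
D(z, v) = (170 + z)/(50 + v) (D(z, v) = (z + 170)/(v + 50) = (170 + z)/(50 + v))
-36309 + D(-197, (-3 - 71)*(-88 + a(8, -7))) = -36309 + (170 - 197)/(50 + (-3 - 71)*(-88 + 8)) = -36309 - 27/(50 - 74*(-80)) = -36309 - 27/(50 + 5920) = -36309 - 27/5970 = -36309 + (1/5970)*(-27) = -36309 - 9/1990 = -72254919/1990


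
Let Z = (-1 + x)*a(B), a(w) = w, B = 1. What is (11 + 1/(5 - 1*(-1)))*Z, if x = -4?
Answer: -335/6 ≈ -55.833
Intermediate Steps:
Z = -5 (Z = (-1 - 4)*1 = -5*1 = -5)
(11 + 1/(5 - 1*(-1)))*Z = (11 + 1/(5 - 1*(-1)))*(-5) = (11 + 1/(5 + 1))*(-5) = (11 + 1/6)*(-5) = (11 + ⅙)*(-5) = (67/6)*(-5) = -335/6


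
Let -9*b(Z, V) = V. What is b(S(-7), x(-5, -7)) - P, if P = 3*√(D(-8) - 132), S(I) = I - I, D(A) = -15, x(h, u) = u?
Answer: 7/9 - 21*I*√3 ≈ 0.77778 - 36.373*I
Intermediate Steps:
S(I) = 0
b(Z, V) = -V/9
P = 21*I*√3 (P = 3*√(-15 - 132) = 3*√(-147) = 3*(7*I*√3) = 21*I*√3 ≈ 36.373*I)
b(S(-7), x(-5, -7)) - P = -⅑*(-7) - 21*I*√3 = 7/9 - 21*I*√3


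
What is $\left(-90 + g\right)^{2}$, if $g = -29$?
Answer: $14161$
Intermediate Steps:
$\left(-90 + g\right)^{2} = \left(-90 - 29\right)^{2} = \left(-119\right)^{2} = 14161$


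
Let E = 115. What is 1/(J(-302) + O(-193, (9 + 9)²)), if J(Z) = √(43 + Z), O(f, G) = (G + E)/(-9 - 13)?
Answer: -9658/318077 - 484*I*√259/318077 ≈ -0.030364 - 0.024489*I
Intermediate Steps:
O(f, G) = -115/22 - G/22 (O(f, G) = (G + 115)/(-9 - 13) = (115 + G)/(-22) = (115 + G)*(-1/22) = -115/22 - G/22)
1/(J(-302) + O(-193, (9 + 9)²)) = 1/(√(43 - 302) + (-115/22 - (9 + 9)²/22)) = 1/(√(-259) + (-115/22 - 1/22*18²)) = 1/(I*√259 + (-115/22 - 1/22*324)) = 1/(I*√259 + (-115/22 - 162/11)) = 1/(I*√259 - 439/22) = 1/(-439/22 + I*√259)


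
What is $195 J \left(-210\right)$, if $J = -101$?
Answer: $4135950$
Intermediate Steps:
$195 J \left(-210\right) = 195 \left(-101\right) \left(-210\right) = \left(-19695\right) \left(-210\right) = 4135950$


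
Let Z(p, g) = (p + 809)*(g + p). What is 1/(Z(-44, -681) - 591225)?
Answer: -1/1145850 ≈ -8.7271e-7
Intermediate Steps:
Z(p, g) = (809 + p)*(g + p)
1/(Z(-44, -681) - 591225) = 1/(((-44)² + 809*(-681) + 809*(-44) - 681*(-44)) - 591225) = 1/((1936 - 550929 - 35596 + 29964) - 591225) = 1/(-554625 - 591225) = 1/(-1145850) = -1/1145850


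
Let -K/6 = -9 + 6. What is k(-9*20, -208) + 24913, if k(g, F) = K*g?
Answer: 21673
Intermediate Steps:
K = 18 (K = -6*(-9 + 6) = -6*(-3) = 18)
k(g, F) = 18*g
k(-9*20, -208) + 24913 = 18*(-9*20) + 24913 = 18*(-180) + 24913 = -3240 + 24913 = 21673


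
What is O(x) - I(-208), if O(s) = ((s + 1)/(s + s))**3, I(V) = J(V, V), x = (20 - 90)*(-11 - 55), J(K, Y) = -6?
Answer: 4832009319061/788889024000 ≈ 6.1251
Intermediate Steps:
x = 4620 (x = -70*(-66) = 4620)
I(V) = -6
O(s) = (1 + s)**3/(8*s**3) (O(s) = ((1 + s)/((2*s)))**3 = ((1 + s)*(1/(2*s)))**3 = ((1 + s)/(2*s))**3 = (1 + s)**3/(8*s**3))
O(x) - I(-208) = (1/8)*(1 + 4620)**3/4620**3 - 1*(-6) = (1/8)*(1/98611128000)*4621**3 + 6 = (1/8)*(1/98611128000)*98675175061 + 6 = 98675175061/788889024000 + 6 = 4832009319061/788889024000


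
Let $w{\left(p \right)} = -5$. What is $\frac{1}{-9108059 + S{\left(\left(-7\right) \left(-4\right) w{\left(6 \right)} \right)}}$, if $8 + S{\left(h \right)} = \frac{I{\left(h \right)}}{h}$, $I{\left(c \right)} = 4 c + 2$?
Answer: $- \frac{70}{637564411} \approx -1.0979 \cdot 10^{-7}$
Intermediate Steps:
$I{\left(c \right)} = 2 + 4 c$
$S{\left(h \right)} = -8 + \frac{2 + 4 h}{h}$
$\frac{1}{-9108059 + S{\left(\left(-7\right) \left(-4\right) w{\left(6 \right)} \right)}} = \frac{1}{-9108059 - \left(4 - \frac{2}{\left(-7\right) \left(-4\right) \left(-5\right)}\right)} = \frac{1}{-9108059 - \left(4 - \frac{2}{28 \left(-5\right)}\right)} = \frac{1}{-9108059 - \left(4 - \frac{2}{-140}\right)} = \frac{1}{-9108059 + \left(-4 + 2 \left(- \frac{1}{140}\right)\right)} = \frac{1}{-9108059 - \frac{281}{70}} = \frac{1}{- \frac{637564411}{70}} = - \frac{70}{637564411}$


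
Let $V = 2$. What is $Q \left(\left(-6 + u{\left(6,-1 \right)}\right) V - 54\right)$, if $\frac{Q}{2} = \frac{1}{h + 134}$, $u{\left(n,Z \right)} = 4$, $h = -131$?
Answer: $- \frac{116}{3} \approx -38.667$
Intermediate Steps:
$Q = \frac{2}{3}$ ($Q = \frac{2}{-131 + 134} = \frac{2}{3} \approx 0.66667$)
$Q \left(\left(-6 + u{\left(6,-1 \right)}\right) V - 54\right) = \frac{2 \left(\left(-6 + 4\right) 2 - 54\right)}{3} = \frac{2 \left(\left(-2\right) 2 - 54\right)}{3} = \frac{2 \left(-4 - 54\right)}{3} = \frac{2}{3} \left(-58\right) = - \frac{116}{3}$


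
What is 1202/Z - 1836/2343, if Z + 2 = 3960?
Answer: -741767/1545599 ≈ -0.47992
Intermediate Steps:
Z = 3958 (Z = -2 + 3960 = 3958)
1202/Z - 1836/2343 = 1202/3958 - 1836/2343 = 1202*(1/3958) - 1836*1/2343 = 601/1979 - 612/781 = -741767/1545599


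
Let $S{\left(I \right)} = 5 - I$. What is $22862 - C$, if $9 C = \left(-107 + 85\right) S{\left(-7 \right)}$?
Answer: $\frac{68674}{3} \approx 22891.0$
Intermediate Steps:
$C = - \frac{88}{3}$ ($C = \frac{\left(-107 + 85\right) \left(5 - -7\right)}{9} = \frac{\left(-22\right) \left(5 + 7\right)}{9} = \frac{\left(-22\right) 12}{9} = \frac{1}{9} \left(-264\right) = - \frac{88}{3} \approx -29.333$)
$22862 - C = 22862 - - \frac{88}{3} = 22862 + \frac{88}{3} = \frac{68674}{3}$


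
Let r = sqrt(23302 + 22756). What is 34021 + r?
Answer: 34021 + sqrt(46058) ≈ 34236.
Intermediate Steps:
r = sqrt(46058) ≈ 214.61
34021 + r = 34021 + sqrt(46058)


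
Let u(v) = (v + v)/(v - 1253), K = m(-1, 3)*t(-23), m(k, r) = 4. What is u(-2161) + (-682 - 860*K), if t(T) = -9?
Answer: 51686707/1707 ≈ 30279.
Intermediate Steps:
K = -36 (K = 4*(-9) = -36)
u(v) = 2*v/(-1253 + v) (u(v) = (2*v)/(-1253 + v) = 2*v/(-1253 + v))
u(-2161) + (-682 - 860*K) = 2*(-2161)/(-1253 - 2161) + (-682 - 860*(-36)) = 2*(-2161)/(-3414) + (-682 + 30960) = 2*(-2161)*(-1/3414) + 30278 = 2161/1707 + 30278 = 51686707/1707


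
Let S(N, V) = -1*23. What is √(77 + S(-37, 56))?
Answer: 3*√6 ≈ 7.3485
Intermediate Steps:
S(N, V) = -23
√(77 + S(-37, 56)) = √(77 - 23) = √54 = 3*√6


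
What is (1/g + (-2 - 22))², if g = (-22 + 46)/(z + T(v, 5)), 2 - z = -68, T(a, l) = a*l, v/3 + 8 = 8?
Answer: 64009/144 ≈ 444.51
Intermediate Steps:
v = 0 (v = -24 + 3*8 = -24 + 24 = 0)
z = 70 (z = 2 - 1*(-68) = 2 + 68 = 70)
g = 12/35 (g = (-22 + 46)/(70 + 0*5) = 24/(70 + 0) = 24/70 = 24*(1/70) = 12/35 ≈ 0.34286)
(1/g + (-2 - 22))² = (1/(12/35) + (-2 - 22))² = (35/12 - 24)² = (-253/12)² = 64009/144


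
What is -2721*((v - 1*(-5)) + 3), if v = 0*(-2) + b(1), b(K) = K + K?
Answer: -27210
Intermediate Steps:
b(K) = 2*K
v = 2 (v = 0*(-2) + 2*1 = 0 + 2 = 2)
-2721*((v - 1*(-5)) + 3) = -2721*((2 - 1*(-5)) + 3) = -2721*((2 + 5) + 3) = -2721*(7 + 3) = -2721*10 = -27210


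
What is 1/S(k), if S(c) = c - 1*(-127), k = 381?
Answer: 1/508 ≈ 0.0019685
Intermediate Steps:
S(c) = 127 + c (S(c) = c + 127 = 127 + c)
1/S(k) = 1/(127 + 381) = 1/508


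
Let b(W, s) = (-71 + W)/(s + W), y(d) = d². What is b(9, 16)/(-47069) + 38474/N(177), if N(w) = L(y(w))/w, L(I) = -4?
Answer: -4006688611901/2353450 ≈ -1.7025e+6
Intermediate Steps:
b(W, s) = (-71 + W)/(W + s)
N(w) = -4/w
b(9, 16)/(-47069) + 38474/N(177) = ((-71 + 9)/(9 + 16))/(-47069) + 38474/((-4/177)) = (-62/25)*(-1/47069) + 38474/((-4*1/177)) = ((1/25)*(-62))*(-1/47069) + 38474/(-4/177) = -62/25*(-1/47069) + 38474*(-177/4) = 62/1176725 - 3404949/2 = -4006688611901/2353450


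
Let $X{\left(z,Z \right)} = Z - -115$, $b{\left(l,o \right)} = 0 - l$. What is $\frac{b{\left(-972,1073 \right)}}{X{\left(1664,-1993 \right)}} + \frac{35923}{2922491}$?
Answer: $- \frac{462199643}{914739683} \approx -0.50528$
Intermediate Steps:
$b{\left(l,o \right)} = - l$
$X{\left(z,Z \right)} = 115 + Z$ ($X{\left(z,Z \right)} = Z + 115 = 115 + Z$)
$\frac{b{\left(-972,1073 \right)}}{X{\left(1664,-1993 \right)}} + \frac{35923}{2922491} = \frac{\left(-1\right) \left(-972\right)}{115 - 1993} + \frac{35923}{2922491} = \frac{972}{-1878} + 35923 \cdot \frac{1}{2922491} = 972 \left(- \frac{1}{1878}\right) + \frac{35923}{2922491} = - \frac{162}{313} + \frac{35923}{2922491} = - \frac{462199643}{914739683}$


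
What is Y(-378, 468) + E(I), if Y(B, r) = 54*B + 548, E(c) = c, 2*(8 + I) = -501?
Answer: -40245/2 ≈ -20123.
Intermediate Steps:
I = -517/2 (I = -8 + (1/2)*(-501) = -8 - 501/2 = -517/2 ≈ -258.50)
Y(B, r) = 548 + 54*B
Y(-378, 468) + E(I) = (548 + 54*(-378)) - 517/2 = (548 - 20412) - 517/2 = -19864 - 517/2 = -40245/2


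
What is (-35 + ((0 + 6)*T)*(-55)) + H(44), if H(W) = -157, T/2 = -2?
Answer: 1128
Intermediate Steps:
T = -4 (T = 2*(-2) = -4)
(-35 + ((0 + 6)*T)*(-55)) + H(44) = (-35 + ((0 + 6)*(-4))*(-55)) - 157 = (-35 + (6*(-4))*(-55)) - 157 = (-35 - 24*(-55)) - 157 = (-35 + 1320) - 157 = 1285 - 157 = 1128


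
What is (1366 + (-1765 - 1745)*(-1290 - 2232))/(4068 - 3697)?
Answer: 12363586/371 ≈ 33325.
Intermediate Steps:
(1366 + (-1765 - 1745)*(-1290 - 2232))/(4068 - 3697) = (1366 - 3510*(-3522))/371 = (1366 + 12362220)*(1/371) = 12363586*(1/371) = 12363586/371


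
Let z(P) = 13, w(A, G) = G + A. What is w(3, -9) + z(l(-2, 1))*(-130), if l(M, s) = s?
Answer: -1696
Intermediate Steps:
w(A, G) = A + G
w(3, -9) + z(l(-2, 1))*(-130) = (3 - 9) + 13*(-130) = -6 - 1690 = -1696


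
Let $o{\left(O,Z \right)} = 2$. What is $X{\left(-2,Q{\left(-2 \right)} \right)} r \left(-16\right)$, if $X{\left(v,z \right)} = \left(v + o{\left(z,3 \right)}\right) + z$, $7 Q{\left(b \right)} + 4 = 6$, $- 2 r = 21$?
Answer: $48$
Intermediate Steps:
$r = - \frac{21}{2}$ ($r = \left(- \frac{1}{2}\right) 21 = - \frac{21}{2} \approx -10.5$)
$Q{\left(b \right)} = \frac{2}{7}$ ($Q{\left(b \right)} = - \frac{4}{7} + \frac{1}{7} \cdot 6 = - \frac{4}{7} + \frac{6}{7} = \frac{2}{7}$)
$X{\left(v,z \right)} = 2 + v + z$ ($X{\left(v,z \right)} = \left(v + 2\right) + z = \left(2 + v\right) + z = 2 + v + z$)
$X{\left(-2,Q{\left(-2 \right)} \right)} r \left(-16\right) = \left(2 - 2 + \frac{2}{7}\right) \left(- \frac{21}{2}\right) \left(-16\right) = \frac{2}{7} \left(- \frac{21}{2}\right) \left(-16\right) = \left(-3\right) \left(-16\right) = 48$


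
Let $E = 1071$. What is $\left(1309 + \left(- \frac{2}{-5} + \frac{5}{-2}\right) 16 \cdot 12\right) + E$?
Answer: $\frac{9884}{5} \approx 1976.8$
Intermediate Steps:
$\left(1309 + \left(- \frac{2}{-5} + \frac{5}{-2}\right) 16 \cdot 12\right) + E = \left(1309 + \left(- \frac{2}{-5} + \frac{5}{-2}\right) 16 \cdot 12\right) + 1071 = \left(1309 + \left(\left(-2\right) \left(- \frac{1}{5}\right) + 5 \left(- \frac{1}{2}\right)\right) 16 \cdot 12\right) + 1071 = \left(1309 + \left(\frac{2}{5} - \frac{5}{2}\right) 16 \cdot 12\right) + 1071 = \left(1309 + \left(- \frac{21}{10}\right) 16 \cdot 12\right) + 1071 = \left(1309 - \frac{2016}{5}\right) + 1071 = \frac{4529}{5} + 1071 = \frac{9884}{5}$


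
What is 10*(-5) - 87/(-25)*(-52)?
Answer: -5774/25 ≈ -230.96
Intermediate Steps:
10*(-5) - 87/(-25)*(-52) = -50 - 87*(-1/25)*(-52) = -50 + (87/25)*(-52) = -50 - 4524/25 = -5774/25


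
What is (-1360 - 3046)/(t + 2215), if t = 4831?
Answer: -2203/3523 ≈ -0.62532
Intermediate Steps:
(-1360 - 3046)/(t + 2215) = (-1360 - 3046)/(4831 + 2215) = -4406/7046 = -4406*1/7046 = -2203/3523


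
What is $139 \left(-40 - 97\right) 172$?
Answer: $-3275396$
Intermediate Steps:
$139 \left(-40 - 97\right) 172 = 139 \left(-137\right) 172 = \left(-19043\right) 172 = -3275396$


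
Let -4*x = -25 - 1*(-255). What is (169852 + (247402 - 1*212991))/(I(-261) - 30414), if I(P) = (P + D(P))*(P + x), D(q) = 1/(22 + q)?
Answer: 48818857/12599084 ≈ 3.8748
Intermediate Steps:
x = -115/2 (x = -(-25 - 1*(-255))/4 = -(-25 + 255)/4 = -1/4*230 = -115/2 ≈ -57.500)
I(P) = (-115/2 + P)*(P + 1/(22 + P)) (I(P) = (P + 1/(22 + P))*(P - 115/2) = (P + 1/(22 + P))*(-115/2 + P) = (-115/2 + P)*(P + 1/(22 + P)))
(169852 + (247402 - 1*212991))/(I(-261) - 30414) = (169852 + (247402 - 1*212991))/((-115 - 2528*(-261) - 71*(-261)**2 + 2*(-261)**3)/(2*(22 - 261)) - 30414) = (169852 + (247402 - 212991))/((1/2)*(-115 + 659808 - 71*68121 + 2*(-17779581))/(-239) - 30414) = (169852 + 34411)/((1/2)*(-1/239)*(-115 + 659808 - 4836591 - 35559162) - 30414) = 204263/((1/2)*(-1/239)*(-39736060) - 30414) = 204263/(19868030/239 - 30414) = 204263/(12599084/239) = 204263*(239/12599084) = 48818857/12599084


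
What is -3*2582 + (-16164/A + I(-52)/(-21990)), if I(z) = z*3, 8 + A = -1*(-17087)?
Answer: -161638688372/20864845 ≈ -7746.9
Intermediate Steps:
A = 17079 (A = -8 - 1*(-17087) = -8 + 17087 = 17079)
I(z) = 3*z
-3*2582 + (-16164/A + I(-52)/(-21990)) = -3*2582 + (-16164/17079 + (3*(-52))/(-21990)) = -7746 + (-16164*1/17079 - 156*(-1/21990)) = -7746 + (-5388/5693 + 26/3665) = -7746 - 19599002/20864845 = -161638688372/20864845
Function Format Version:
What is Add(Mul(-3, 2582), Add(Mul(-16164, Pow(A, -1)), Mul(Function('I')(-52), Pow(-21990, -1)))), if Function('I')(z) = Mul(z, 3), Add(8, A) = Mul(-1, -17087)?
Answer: Rational(-161638688372, 20864845) ≈ -7746.9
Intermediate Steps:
A = 17079 (A = Add(-8, Mul(-1, -17087)) = Add(-8, 17087) = 17079)
Function('I')(z) = Mul(3, z)
Add(Mul(-3, 2582), Add(Mul(-16164, Pow(A, -1)), Mul(Function('I')(-52), Pow(-21990, -1)))) = Add(Mul(-3, 2582), Add(Mul(-16164, Pow(17079, -1)), Mul(Mul(3, -52), Pow(-21990, -1)))) = Add(-7746, Add(Mul(-16164, Rational(1, 17079)), Mul(-156, Rational(-1, 21990)))) = Add(-7746, Add(Rational(-5388, 5693), Rational(26, 3665))) = Add(-7746, Rational(-19599002, 20864845)) = Rational(-161638688372, 20864845)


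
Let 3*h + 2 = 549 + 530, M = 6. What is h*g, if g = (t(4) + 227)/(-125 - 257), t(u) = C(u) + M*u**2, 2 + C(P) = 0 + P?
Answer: -116675/382 ≈ -305.43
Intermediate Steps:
C(P) = -2 + P (C(P) = -2 + (0 + P) = -2 + P)
t(u) = -2 + u + 6*u**2 (t(u) = (-2 + u) + 6*u**2 = -2 + u + 6*u**2)
g = -325/382 (g = ((-2 + 4 + 6*4**2) + 227)/(-125 - 257) = ((-2 + 4 + 6*16) + 227)/(-382) = ((-2 + 4 + 96) + 227)*(-1/382) = (98 + 227)*(-1/382) = 325*(-1/382) = -325/382 ≈ -0.85079)
h = 359 (h = -2/3 + (549 + 530)/3 = -2/3 + (1/3)*1079 = -2/3 + 1079/3 = 359)
h*g = 359*(-325/382) = -116675/382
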